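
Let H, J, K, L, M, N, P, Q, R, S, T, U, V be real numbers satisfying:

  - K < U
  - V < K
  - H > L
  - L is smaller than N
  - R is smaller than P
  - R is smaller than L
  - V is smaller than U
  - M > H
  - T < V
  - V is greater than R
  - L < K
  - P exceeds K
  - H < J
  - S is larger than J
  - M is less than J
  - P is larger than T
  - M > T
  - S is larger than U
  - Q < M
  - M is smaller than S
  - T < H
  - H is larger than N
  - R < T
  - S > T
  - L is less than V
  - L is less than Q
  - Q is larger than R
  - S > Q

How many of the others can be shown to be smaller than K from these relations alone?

The elements the relations force below K are R, L, T, V — no chain reaches any other.
That is 4.

4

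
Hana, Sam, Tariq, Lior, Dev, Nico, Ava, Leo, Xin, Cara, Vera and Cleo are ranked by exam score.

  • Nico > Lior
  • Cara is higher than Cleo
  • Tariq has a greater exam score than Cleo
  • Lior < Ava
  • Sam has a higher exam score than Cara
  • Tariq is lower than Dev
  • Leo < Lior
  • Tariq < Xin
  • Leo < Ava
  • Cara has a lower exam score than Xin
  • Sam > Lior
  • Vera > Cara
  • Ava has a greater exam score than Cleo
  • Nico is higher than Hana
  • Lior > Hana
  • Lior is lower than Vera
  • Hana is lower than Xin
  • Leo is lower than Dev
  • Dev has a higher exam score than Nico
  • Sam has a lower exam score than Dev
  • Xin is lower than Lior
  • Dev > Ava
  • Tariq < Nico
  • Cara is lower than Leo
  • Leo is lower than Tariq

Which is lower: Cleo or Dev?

Cleo

Chaining the given relations: Cleo < Cara < Leo < Tariq < Xin < Lior < Ava < Dev.
So Cleo < Dev; Cleo is the lower of the two.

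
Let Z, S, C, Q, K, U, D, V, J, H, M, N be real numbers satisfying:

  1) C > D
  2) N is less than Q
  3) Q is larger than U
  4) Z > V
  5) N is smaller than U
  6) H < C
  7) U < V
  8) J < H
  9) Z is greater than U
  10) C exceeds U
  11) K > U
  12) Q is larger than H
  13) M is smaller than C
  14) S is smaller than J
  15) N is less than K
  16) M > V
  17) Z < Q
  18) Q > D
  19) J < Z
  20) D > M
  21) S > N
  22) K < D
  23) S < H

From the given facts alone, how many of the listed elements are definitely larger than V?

Directly above V: M, Z.
One step further: D, Q, C (5 so far).
Nothing else is reachable above V; 5 in all.

5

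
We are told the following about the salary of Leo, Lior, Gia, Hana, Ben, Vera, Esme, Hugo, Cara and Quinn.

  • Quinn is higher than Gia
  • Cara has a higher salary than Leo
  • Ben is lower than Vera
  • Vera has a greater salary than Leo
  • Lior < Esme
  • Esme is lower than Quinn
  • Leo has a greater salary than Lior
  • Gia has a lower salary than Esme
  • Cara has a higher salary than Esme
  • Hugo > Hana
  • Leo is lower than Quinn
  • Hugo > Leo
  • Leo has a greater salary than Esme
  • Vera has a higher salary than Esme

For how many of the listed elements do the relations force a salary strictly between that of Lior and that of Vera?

Chaining upward from Lior reaches: Esme, Leo, Cara, Quinn, Hugo.
Chaining downward from Vera reaches: Ben, Gia, Esme, Leo.
Strictly between Lior and Vera are those in both lists: Esme, Leo — 2 elements.

2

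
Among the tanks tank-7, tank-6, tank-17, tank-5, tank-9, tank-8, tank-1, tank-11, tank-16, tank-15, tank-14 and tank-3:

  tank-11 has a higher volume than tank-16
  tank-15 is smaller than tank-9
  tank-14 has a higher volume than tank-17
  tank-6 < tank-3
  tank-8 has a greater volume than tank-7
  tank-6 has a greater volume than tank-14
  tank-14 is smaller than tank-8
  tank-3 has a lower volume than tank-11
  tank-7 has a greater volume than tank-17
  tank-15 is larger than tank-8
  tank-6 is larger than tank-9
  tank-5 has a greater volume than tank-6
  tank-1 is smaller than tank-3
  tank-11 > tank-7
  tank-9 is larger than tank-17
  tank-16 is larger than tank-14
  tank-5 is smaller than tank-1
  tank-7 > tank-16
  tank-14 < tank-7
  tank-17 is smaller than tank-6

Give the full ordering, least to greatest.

tank-17 < tank-14 < tank-16 < tank-7 < tank-8 < tank-15 < tank-9 < tank-6 < tank-5 < tank-1 < tank-3 < tank-11

Each adjacent pair is fixed by a given relation: tank-17 < tank-14; tank-14 < tank-16; tank-16 < tank-7; tank-7 < tank-8; tank-8 < tank-15; tank-15 < tank-9; tank-9 < tank-6; tank-6 < tank-5; tank-5 < tank-1; tank-1 < tank-3; tank-3 < tank-11. Chaining them end to end gives the full order.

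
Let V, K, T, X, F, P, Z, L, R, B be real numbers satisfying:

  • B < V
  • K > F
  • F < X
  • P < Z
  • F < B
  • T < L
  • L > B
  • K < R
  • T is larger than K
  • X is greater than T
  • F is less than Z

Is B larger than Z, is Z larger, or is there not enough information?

Following every chain through B: above B we get V, L; below B we get F.
Z is not reached, and no chain runs the other way from Z to B.
So the given relations leave the order of B and Z undetermined.

undetermined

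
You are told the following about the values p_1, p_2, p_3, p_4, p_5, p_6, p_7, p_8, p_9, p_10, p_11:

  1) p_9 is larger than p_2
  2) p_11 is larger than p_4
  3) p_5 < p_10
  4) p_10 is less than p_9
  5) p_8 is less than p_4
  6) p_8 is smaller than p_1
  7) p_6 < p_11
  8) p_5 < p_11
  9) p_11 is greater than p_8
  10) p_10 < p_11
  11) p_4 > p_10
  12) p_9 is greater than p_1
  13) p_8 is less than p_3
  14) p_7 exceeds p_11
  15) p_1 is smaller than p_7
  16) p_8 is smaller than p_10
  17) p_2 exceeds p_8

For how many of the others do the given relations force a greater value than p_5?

5

Directly above p_5: p_10, p_11.
One step further: p_4, p_9, p_7 (5 so far).
Nothing else is reachable above p_5; 5 in all.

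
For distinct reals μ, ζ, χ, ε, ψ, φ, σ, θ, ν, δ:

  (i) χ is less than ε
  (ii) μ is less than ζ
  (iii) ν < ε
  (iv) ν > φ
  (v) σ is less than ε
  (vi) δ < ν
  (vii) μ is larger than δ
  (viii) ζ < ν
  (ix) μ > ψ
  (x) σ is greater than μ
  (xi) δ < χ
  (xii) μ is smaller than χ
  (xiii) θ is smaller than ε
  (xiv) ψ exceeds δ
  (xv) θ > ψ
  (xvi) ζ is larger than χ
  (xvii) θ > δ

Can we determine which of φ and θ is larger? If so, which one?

Following every chain through φ: above φ we get ν, ε.
θ is not reached, and no chain runs the other way from θ to φ.
So the given relations leave the order of φ and θ undetermined.

undetermined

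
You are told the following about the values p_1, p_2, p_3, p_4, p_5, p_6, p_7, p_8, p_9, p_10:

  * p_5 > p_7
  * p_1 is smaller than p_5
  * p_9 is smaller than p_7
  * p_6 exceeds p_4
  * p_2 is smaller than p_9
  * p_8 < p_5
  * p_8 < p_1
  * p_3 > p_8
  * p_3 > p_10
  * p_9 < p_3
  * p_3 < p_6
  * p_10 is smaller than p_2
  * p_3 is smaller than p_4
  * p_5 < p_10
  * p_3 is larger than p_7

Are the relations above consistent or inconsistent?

We have p_7 < p_5 stated directly, yet also p_5 < p_10 < p_2 < p_9 < p_7 by chaining the others — so p_5 < p_7. Contradiction.

inconsistent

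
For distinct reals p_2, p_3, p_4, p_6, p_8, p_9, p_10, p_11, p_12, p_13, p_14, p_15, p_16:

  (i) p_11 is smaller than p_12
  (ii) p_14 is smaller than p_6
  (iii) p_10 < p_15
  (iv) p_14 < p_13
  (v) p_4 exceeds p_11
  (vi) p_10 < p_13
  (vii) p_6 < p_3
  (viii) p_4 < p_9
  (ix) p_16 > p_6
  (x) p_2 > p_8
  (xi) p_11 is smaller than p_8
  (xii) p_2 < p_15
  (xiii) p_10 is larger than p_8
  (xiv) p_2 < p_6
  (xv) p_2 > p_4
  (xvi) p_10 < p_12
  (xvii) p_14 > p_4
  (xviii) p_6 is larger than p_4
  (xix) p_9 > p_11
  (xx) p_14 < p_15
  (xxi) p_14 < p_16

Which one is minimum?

Chaining upward from p_11: directly above it, p_8, p_4, p_12, p_9; then p_14, p_10, p_2, p_6; then p_13, p_15, p_3, p_16.
That covers every other element, and nothing is given below p_11, so p_11 is the minimum.

p_11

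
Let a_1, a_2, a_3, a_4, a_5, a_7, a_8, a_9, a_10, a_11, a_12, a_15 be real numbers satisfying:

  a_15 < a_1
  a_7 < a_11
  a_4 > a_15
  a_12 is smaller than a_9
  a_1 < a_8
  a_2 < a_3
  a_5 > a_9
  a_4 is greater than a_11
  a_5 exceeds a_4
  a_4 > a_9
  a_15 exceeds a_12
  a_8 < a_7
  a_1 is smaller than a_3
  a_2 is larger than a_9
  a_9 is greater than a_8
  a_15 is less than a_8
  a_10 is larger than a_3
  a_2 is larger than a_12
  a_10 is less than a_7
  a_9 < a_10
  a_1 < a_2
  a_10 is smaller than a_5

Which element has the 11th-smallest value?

a_4

Chaining the given pairs: a_12 < a_15 < a_1 < a_8 < a_9 < a_2 < a_3 < a_10 < a_7 < a_11 < a_4 < a_5.
Counting 11 from the smallest end gives a_4.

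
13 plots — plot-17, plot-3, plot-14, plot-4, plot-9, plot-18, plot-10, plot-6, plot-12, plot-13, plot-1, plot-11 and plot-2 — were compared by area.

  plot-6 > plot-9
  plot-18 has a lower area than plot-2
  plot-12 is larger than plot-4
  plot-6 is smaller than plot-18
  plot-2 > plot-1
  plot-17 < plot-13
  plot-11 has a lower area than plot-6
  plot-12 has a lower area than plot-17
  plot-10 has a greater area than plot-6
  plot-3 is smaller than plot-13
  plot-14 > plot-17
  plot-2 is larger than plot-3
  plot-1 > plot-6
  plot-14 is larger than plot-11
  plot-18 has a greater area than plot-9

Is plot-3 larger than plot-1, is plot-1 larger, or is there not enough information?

undetermined

Following every chain through plot-3: above plot-3 we get plot-13, plot-2.
plot-1 is not reached, and no chain runs the other way from plot-1 to plot-3.
So the given relations leave the order of plot-3 and plot-1 undetermined.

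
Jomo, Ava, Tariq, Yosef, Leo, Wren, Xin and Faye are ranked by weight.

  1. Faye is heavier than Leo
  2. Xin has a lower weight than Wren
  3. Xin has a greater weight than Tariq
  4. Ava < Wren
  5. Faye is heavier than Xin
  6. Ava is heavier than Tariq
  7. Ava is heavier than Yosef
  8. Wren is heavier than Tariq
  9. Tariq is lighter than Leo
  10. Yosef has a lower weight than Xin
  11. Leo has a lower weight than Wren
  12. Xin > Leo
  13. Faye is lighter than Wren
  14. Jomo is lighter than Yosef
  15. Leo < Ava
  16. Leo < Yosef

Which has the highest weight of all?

Wren

Chaining downward from Wren: directly below it, Tariq, Leo, Ava, Xin, Faye; then Yosef; then Jomo.
That covers every other element, and nothing is given above Wren, so Wren is the highest weight.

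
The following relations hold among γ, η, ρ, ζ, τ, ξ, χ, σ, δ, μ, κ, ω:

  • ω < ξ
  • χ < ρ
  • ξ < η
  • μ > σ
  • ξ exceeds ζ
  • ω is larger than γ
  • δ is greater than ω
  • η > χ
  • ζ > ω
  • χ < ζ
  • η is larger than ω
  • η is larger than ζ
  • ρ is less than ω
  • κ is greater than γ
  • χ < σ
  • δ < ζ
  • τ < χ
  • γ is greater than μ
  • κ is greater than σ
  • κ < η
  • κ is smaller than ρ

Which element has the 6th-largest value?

Piecing the relations together gives one ordering: τ < χ < σ < μ < γ < κ < ρ < ω < δ < ζ < ξ < η.
Counting 6 from the largest end gives ρ.

ρ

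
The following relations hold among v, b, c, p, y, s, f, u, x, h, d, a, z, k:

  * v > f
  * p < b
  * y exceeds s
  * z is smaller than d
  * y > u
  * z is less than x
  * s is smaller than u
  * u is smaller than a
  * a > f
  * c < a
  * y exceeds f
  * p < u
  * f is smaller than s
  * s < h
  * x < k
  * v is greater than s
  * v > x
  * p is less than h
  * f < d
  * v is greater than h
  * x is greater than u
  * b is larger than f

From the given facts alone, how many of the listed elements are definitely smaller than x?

5

The elements the relations force below x are f, p, s, u, z — no chain reaches any other.
That is 5.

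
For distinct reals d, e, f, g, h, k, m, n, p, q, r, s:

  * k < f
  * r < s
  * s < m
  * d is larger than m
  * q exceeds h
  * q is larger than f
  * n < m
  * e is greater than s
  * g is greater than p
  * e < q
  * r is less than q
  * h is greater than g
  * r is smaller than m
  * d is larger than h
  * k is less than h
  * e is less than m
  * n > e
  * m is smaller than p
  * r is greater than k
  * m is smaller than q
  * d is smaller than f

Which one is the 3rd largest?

Piecing the relations together gives one ordering: k < r < s < e < n < m < p < g < h < d < f < q.
Counting 3 from the largest end gives d.

d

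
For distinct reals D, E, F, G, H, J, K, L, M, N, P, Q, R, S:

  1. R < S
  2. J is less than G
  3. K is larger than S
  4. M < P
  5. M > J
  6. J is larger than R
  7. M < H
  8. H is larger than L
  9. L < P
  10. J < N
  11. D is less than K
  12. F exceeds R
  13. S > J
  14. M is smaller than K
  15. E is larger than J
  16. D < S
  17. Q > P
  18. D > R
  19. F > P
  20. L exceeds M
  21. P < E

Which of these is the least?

R

J is not least since R < J; G is not least since J < G; M is not least since J < M; D is not least since R < D; S is not least since R < S; L is not least since M < L; P is not least since M < P; E is not least since J < E; Q is not least since P < Q; F is not least since P < F; K is not least since D < K; H is not least since L < H; N is not least since J < N.
Only R has nothing below it, so R is the least.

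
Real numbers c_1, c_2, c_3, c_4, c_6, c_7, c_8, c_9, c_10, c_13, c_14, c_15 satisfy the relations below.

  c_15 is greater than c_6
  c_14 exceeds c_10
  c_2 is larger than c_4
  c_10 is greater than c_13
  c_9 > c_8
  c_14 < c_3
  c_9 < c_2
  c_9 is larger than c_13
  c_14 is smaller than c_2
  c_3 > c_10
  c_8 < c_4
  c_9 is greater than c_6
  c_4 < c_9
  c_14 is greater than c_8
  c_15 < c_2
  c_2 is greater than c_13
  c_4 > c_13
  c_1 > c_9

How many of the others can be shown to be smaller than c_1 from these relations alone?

5

Directly below c_1: c_9.
One step further: c_6, c_13, c_8, c_4 (5 so far).
Nothing else is reachable below c_1; 5 in all.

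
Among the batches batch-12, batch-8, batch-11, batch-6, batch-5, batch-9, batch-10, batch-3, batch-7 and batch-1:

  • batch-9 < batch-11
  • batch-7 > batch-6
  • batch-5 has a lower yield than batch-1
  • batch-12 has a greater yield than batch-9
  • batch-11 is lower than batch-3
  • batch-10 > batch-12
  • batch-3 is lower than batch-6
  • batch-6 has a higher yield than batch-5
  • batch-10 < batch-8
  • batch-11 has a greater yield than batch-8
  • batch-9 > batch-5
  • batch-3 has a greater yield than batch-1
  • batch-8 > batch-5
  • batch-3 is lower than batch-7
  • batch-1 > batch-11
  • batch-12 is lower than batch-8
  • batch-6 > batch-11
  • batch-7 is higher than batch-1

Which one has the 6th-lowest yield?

batch-11

Chaining the given pairs: batch-5 < batch-9 < batch-12 < batch-10 < batch-8 < batch-11 < batch-1 < batch-3 < batch-6 < batch-7.
The 6th smallest is batch-11.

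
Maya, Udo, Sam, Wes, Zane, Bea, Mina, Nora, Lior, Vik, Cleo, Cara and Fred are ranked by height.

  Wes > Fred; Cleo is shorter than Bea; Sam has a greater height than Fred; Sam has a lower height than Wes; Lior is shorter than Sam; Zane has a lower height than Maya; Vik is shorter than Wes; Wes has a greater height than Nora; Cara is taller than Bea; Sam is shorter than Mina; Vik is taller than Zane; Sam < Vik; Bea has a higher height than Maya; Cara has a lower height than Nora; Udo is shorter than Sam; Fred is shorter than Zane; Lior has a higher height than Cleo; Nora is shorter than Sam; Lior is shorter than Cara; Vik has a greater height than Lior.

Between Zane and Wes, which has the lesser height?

The relevant relations are Zane < Maya; Maya < Bea; Bea < Cara; Cara < Nora; Nora < Sam; Sam < Vik; Vik < Wes.
Together: Zane < Maya < Bea < Cara < Nora < Sam < Vik < Wes.
So Zane < Wes; Zane is the shorter of the two.

Zane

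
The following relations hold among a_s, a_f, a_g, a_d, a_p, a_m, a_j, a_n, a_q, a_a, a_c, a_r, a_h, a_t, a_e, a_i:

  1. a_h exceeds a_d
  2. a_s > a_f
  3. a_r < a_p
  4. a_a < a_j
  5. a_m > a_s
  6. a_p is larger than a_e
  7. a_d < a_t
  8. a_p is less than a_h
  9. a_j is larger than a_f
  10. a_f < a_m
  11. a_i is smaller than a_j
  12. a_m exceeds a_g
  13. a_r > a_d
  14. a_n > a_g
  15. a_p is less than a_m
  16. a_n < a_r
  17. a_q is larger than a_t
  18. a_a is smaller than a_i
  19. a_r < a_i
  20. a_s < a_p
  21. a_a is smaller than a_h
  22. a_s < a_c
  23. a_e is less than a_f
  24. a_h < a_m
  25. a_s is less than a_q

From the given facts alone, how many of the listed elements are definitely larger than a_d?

Directly above a_d: a_t, a_r, a_h.
One step further: a_i, a_p, a_m, a_q (7 so far).
One step further: a_j (8 so far).
No other element is forced above a_d by the given relations, so the count is 8.

8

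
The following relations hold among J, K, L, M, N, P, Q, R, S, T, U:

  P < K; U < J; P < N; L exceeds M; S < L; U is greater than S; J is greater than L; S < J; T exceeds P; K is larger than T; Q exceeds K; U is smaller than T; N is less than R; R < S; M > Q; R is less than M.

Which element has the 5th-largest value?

K

The consecutive relations fix a unique order: P < N < R < S < U < T < K < Q < M < L < J.
The 5th largest is K.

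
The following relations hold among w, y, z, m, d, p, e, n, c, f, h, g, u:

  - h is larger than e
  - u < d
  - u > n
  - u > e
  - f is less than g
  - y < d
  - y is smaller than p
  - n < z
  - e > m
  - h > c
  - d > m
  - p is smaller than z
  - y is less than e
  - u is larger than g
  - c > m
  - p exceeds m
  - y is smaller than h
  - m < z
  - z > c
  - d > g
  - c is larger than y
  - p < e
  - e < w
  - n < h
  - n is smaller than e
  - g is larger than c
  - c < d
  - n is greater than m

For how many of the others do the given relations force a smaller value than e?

4

Directly below e: m, y, n, p.
Nothing else is reachable below e; 4 in all.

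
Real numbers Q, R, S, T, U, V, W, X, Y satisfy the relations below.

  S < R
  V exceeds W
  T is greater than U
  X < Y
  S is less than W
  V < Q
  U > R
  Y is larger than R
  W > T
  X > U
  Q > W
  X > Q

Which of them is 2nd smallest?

R

The consecutive relations fix a unique order: S < R < U < T < W < V < Q < X < Y.
The 2nd smallest is R.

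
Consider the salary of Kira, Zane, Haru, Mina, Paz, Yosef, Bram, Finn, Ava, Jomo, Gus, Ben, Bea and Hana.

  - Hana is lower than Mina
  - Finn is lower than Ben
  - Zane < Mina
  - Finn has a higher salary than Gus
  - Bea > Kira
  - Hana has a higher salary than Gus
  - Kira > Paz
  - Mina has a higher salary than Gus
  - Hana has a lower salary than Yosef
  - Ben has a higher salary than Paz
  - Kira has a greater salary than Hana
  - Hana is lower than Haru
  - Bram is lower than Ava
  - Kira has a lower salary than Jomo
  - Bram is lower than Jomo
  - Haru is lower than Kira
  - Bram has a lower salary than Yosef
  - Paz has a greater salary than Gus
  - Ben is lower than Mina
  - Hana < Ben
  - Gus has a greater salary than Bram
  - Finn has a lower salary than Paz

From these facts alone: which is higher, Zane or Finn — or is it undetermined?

undetermined

Following every chain through Zane: above Zane we get Mina.
Finn is not reached, and no chain runs the other way from Finn to Zane.
So the given relations leave the order of Zane and Finn undetermined.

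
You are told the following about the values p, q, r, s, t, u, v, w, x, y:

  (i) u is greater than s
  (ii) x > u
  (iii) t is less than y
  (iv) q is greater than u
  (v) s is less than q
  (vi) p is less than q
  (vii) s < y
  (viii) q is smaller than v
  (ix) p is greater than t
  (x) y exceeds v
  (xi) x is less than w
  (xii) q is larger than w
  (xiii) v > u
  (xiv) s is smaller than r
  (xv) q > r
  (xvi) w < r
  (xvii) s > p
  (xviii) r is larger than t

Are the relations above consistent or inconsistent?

Every relation is compatible with t < p < s < u < x < w < r < q < v < y; the set is consistent.

consistent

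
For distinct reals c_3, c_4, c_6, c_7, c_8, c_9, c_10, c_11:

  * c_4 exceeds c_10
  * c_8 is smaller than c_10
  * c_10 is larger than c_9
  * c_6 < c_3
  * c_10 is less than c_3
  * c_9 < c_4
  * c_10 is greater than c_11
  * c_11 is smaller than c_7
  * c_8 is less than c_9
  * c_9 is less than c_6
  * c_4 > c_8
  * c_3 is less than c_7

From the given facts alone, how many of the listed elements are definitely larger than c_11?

4

Directly above c_11: c_10, c_7.
One step further: c_4, c_3 (4 so far).
Nothing else is reachable above c_11; 4 in all.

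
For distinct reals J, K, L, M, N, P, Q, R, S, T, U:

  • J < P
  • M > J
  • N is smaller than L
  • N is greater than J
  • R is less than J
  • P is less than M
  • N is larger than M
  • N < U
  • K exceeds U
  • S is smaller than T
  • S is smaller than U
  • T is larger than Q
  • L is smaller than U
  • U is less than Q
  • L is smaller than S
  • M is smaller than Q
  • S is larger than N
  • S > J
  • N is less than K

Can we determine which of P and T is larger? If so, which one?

T

The relevant relations are P < M; M < N; N < L; L < S; S < U; U < Q; Q < T.
Chaining these gives P < M < N < L < S < U < Q < T.
So T is larger.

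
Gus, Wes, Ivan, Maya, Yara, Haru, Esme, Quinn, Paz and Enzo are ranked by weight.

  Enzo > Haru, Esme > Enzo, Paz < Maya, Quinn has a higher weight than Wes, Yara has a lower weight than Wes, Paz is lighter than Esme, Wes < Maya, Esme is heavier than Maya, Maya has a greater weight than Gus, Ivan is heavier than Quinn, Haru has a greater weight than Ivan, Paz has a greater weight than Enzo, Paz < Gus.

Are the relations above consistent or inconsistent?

consistent

Every relation is compatible with Yara < Wes < Quinn < Ivan < Haru < Enzo < Paz < Gus < Maya < Esme; the set is consistent.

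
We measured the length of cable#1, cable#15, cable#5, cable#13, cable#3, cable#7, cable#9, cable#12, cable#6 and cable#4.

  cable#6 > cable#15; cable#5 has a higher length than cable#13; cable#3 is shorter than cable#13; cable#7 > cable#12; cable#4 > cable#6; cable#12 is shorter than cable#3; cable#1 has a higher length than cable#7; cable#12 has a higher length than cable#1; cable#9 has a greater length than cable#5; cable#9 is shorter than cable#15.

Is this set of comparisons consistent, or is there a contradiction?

Chaining the given relations yields cable#7 < cable#1 < cable#12, so cable#7 < cable#12. But one relation states cable#12 < cable#7. These cannot both hold.

inconsistent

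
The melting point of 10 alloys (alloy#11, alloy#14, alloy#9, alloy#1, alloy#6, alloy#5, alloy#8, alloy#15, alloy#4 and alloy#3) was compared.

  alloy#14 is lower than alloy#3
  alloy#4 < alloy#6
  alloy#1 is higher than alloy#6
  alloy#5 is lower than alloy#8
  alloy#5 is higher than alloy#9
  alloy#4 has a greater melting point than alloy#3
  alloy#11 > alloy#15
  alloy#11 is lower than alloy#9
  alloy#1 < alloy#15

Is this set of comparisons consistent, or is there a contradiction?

Every relation is compatible with alloy#14 < alloy#3 < alloy#4 < alloy#6 < alloy#1 < alloy#15 < alloy#11 < alloy#9 < alloy#5 < alloy#8; the set is consistent.

consistent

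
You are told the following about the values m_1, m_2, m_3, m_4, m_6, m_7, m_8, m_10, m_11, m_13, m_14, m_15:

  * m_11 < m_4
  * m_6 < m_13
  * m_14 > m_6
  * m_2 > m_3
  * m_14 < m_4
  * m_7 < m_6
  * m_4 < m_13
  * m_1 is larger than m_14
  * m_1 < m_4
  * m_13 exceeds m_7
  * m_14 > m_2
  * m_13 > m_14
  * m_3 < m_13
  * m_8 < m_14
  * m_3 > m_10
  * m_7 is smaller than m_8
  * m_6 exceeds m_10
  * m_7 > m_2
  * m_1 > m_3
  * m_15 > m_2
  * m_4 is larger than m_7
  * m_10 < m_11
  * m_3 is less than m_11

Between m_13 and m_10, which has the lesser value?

m_10

m_10 < m_3 and m_3 < m_2 give m_10 < m_2.
Then m_2 < m_7 extends the chain to m_7.
Then m_7 < m_6 extends the chain to m_6.
With m_6 < m_14: m_10 < m_3 < m_2 < m_7 < m_6 < m_14.
Then m_14 < m_4 extends the chain to m_4.
Then m_4 < m_13 extends the chain to m_13.
So m_10 < m_13; m_10 is the smaller of the two.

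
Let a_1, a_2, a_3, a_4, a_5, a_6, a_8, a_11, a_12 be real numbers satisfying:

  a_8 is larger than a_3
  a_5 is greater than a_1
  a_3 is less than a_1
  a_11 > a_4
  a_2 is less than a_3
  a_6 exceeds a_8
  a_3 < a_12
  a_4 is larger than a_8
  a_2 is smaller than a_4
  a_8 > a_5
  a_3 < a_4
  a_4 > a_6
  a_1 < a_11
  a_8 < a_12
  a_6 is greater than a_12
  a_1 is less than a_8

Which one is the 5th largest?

a_8

The consecutive relations fix a unique order: a_2 < a_3 < a_1 < a_5 < a_8 < a_12 < a_6 < a_4 < a_11.
Counting 5 from the largest end gives a_8.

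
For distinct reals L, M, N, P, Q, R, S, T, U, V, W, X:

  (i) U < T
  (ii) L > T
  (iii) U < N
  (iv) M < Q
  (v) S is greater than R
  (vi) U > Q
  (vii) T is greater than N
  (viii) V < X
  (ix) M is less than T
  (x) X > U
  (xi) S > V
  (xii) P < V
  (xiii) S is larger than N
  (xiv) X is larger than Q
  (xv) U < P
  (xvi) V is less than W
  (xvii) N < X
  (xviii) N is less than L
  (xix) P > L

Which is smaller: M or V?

M

The relevant relations are M < Q; Q < U; U < N; N < T; T < L; L < P; P < V.
Chaining these gives M < Q < U < N < T < L < P < V.
So M < V; M is the smaller of the two.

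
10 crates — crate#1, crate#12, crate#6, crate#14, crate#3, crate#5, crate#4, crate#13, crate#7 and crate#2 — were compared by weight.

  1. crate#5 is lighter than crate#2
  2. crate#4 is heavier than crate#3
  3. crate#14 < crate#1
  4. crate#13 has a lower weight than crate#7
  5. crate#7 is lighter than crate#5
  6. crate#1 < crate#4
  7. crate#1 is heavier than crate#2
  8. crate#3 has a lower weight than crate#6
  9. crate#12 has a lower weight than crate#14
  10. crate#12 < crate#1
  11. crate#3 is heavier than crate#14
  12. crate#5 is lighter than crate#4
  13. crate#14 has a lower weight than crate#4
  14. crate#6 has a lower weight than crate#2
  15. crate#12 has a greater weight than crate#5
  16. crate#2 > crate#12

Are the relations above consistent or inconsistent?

consistent

Every relation is compatible with crate#13 < crate#7 < crate#5 < crate#12 < crate#14 < crate#3 < crate#6 < crate#2 < crate#1 < crate#4; the set is consistent.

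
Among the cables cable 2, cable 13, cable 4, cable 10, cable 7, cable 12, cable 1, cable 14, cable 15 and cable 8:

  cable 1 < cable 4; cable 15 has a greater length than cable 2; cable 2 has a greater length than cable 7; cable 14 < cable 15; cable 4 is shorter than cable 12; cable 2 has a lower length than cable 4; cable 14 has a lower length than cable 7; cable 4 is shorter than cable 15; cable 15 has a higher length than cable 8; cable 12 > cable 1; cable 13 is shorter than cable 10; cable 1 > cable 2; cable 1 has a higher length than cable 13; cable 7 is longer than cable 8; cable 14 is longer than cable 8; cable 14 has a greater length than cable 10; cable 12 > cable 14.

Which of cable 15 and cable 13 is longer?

cable 15

Link the given pairs in sequence: cable 13 < cable 10; cable 10 < cable 14; cable 14 < cable 7; cable 7 < cable 2; cable 2 < cable 4; cable 4 < cable 15.
Chaining these gives cable 13 < cable 10 < cable 14 < cable 7 < cable 2 < cable 4 < cable 15.
So cable 13 < cable 15; cable 15 is the longer of the two.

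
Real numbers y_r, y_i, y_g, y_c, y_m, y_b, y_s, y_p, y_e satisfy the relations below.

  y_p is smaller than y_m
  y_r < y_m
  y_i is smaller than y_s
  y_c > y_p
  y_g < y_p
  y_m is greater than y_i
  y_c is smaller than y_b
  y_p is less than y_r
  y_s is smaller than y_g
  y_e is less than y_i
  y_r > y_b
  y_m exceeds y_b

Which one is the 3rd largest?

y_b

The consecutive relations fix a unique order: y_e < y_i < y_s < y_g < y_p < y_c < y_b < y_r < y_m.
The 3rd largest is y_b.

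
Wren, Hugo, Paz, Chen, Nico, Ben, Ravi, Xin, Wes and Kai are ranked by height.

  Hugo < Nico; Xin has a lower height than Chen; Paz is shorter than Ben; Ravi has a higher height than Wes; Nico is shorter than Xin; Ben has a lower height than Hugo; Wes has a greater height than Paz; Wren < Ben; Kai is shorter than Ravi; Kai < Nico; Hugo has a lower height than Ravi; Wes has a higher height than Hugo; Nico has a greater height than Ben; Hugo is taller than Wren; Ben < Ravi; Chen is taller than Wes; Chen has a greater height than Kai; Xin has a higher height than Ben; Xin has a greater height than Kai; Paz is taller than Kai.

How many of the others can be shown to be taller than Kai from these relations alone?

8

Directly above Kai: Paz, Nico, Ravi, Xin, Chen.
One step further: Ben, Wes (7 so far).
One step further: Hugo (8 so far).
Nothing else is reachable above Kai; 8 in all.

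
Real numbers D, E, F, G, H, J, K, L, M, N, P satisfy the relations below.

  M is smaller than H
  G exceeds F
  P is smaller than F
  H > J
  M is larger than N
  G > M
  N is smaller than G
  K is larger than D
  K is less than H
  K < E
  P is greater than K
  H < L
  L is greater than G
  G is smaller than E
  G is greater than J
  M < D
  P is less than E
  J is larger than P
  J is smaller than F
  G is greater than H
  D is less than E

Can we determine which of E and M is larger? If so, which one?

E

M < D < K < P < J < H < G < E, by transitivity through D, K, P, J, H, G.
So E is larger.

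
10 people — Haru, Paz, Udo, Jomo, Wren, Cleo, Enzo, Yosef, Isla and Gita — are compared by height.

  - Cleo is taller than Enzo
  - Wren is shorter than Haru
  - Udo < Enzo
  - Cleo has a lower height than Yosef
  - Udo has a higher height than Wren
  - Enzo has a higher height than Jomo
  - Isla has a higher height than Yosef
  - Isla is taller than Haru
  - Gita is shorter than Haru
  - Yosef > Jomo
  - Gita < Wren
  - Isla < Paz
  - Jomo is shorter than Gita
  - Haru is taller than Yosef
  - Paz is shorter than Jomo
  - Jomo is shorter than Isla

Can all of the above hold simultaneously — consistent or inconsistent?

Chaining the given relations yields Paz < Jomo < Gita < Wren < Udo < Enzo < Cleo < Yosef < Haru < Isla, so Paz < Isla. But one relation states Isla < Paz. These cannot both hold.

inconsistent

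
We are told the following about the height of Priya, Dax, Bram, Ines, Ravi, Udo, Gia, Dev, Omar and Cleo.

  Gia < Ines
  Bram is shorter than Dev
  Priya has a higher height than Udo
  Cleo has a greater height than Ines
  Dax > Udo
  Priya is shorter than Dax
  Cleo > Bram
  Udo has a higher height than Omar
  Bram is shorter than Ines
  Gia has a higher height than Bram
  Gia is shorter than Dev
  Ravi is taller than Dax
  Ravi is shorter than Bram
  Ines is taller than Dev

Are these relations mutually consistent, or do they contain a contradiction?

consistent

The single ordering Omar < Udo < Priya < Dax < Ravi < Bram < Gia < Dev < Ines < Cleo satisfies every listed relation, so no contradiction arises.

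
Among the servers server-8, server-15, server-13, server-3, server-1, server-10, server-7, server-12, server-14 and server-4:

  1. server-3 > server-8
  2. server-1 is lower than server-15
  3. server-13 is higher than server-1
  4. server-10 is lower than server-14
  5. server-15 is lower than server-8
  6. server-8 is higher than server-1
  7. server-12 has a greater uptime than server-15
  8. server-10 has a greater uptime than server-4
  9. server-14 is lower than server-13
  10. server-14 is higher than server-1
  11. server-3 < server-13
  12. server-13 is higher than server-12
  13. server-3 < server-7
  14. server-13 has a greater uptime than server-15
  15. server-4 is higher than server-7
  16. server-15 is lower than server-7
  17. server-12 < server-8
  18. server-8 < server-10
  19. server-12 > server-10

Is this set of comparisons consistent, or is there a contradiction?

Chaining the given relations yields server-12 < server-8 < server-3 < server-7 < server-4 < server-10, so server-12 < server-10. But one relation states server-10 < server-12. These cannot both hold.

inconsistent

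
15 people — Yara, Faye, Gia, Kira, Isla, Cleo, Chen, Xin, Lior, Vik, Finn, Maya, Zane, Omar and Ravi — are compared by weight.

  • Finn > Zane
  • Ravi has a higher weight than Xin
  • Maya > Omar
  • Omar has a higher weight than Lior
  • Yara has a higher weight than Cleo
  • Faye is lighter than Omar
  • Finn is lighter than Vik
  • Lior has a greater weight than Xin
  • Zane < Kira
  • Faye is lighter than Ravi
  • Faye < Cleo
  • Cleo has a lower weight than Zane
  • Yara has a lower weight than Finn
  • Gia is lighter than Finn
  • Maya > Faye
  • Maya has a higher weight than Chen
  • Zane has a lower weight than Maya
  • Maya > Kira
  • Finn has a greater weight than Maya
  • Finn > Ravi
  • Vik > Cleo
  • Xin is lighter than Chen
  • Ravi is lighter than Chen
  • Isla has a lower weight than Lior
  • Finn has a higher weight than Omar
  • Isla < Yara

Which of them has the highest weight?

Vik

Chaining downward from Vik: directly below it, Cleo, Finn; then Faye, Ravi, Zane, Yara, Gia, Omar, Maya; then Xin, Isla, Chen, Lior, Kira.
That covers every other element, and nothing is given above Vik, so Vik is the highest weight.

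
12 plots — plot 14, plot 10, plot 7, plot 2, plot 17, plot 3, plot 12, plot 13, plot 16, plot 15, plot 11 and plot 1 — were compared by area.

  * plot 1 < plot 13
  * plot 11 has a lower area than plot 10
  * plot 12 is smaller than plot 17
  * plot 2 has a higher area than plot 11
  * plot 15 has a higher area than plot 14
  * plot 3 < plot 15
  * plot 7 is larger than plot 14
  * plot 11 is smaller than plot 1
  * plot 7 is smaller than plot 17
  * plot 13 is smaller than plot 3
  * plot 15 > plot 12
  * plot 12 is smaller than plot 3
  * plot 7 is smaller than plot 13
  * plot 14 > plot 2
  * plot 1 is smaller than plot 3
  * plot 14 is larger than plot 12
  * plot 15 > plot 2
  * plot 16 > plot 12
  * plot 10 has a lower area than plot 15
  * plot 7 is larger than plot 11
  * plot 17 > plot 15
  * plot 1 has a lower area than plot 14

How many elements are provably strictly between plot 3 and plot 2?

The relations place plot 2 below plot 3. An element lies strictly between them when it is forced above plot 2 and also forced below plot 3.
Above plot 2: {plot 14, plot 7, plot 13, plot 15, plot 17}. Below plot 3: {plot 12, plot 11, plot 1, plot 14, plot 7, plot 13}.
Intersection: {plot 14, plot 7, plot 13} — 3.

3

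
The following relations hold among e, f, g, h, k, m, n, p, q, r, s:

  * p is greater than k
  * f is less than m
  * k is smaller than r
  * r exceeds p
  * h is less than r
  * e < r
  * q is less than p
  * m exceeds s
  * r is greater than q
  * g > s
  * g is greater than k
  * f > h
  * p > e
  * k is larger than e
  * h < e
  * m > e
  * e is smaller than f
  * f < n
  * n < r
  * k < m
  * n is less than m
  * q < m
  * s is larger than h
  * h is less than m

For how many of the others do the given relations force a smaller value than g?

4

The elements the relations force below g are h, e, k, s — no chain reaches any other.
That is 4.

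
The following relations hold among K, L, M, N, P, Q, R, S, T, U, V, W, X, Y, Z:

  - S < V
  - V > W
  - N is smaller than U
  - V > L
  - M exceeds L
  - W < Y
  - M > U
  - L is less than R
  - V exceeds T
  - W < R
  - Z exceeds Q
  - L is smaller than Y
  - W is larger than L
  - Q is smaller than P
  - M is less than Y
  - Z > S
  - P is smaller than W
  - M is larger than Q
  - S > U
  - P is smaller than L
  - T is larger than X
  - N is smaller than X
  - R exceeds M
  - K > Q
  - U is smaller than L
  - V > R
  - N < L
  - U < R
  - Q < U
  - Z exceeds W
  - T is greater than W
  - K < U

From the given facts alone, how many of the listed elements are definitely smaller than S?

From S the given relations immediately reach U.
From those, Q, K, N — 4 in total.
No other element is forced below S by the given relations, so the count is 4.

4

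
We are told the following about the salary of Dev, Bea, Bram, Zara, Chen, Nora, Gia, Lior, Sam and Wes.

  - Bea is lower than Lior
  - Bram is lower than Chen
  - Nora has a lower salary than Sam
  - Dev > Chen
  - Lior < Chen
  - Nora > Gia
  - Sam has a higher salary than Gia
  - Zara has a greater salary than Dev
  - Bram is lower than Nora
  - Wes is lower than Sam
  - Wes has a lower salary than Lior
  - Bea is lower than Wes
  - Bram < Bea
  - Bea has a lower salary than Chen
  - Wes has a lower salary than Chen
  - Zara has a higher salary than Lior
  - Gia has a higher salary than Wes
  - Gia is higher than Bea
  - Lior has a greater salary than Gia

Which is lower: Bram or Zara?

Bram

Bram < Bea < Gia < Lior < Chen < Dev < Zara, by transitivity through Bea, Gia, Lior, Chen, Dev.
So Bram < Zara; Bram is the lower of the two.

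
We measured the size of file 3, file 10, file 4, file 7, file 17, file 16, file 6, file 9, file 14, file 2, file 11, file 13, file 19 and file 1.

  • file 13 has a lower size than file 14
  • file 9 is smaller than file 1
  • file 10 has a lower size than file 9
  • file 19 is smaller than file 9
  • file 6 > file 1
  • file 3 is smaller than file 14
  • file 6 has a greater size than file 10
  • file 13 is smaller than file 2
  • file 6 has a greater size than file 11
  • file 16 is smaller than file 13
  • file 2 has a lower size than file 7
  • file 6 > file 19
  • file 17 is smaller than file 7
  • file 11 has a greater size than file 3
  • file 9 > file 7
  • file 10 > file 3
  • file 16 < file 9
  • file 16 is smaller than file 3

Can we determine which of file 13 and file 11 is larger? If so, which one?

Following every chain through file 13: above file 13 we get file 2, file 14, file 7, file 9, file 1, file 6; below file 13 we get file 16.
file 11 is not reached, and no chain runs the other way from file 11 to file 13.
So the given relations leave the order of file 13 and file 11 undetermined.

undetermined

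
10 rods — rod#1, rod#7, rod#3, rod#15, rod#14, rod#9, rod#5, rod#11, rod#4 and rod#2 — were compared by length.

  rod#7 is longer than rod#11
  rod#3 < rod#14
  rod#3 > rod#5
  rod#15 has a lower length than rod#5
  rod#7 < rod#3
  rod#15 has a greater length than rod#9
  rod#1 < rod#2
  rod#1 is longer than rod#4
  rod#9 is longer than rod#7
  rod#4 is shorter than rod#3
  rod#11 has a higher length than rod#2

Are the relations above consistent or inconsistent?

consistent

The single ordering rod#4 < rod#1 < rod#2 < rod#11 < rod#7 < rod#9 < rod#15 < rod#5 < rod#3 < rod#14 satisfies every listed relation, so no contradiction arises.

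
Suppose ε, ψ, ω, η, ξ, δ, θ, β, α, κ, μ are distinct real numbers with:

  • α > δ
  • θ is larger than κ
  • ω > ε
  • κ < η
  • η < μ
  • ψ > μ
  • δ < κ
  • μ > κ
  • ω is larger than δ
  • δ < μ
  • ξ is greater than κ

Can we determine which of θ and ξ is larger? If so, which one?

undetermined

Following every chain through ξ: below ξ we get δ, κ.
θ is not reached, and no chain runs the other way from θ to ξ.
So the given relations leave the order of ξ and θ undetermined.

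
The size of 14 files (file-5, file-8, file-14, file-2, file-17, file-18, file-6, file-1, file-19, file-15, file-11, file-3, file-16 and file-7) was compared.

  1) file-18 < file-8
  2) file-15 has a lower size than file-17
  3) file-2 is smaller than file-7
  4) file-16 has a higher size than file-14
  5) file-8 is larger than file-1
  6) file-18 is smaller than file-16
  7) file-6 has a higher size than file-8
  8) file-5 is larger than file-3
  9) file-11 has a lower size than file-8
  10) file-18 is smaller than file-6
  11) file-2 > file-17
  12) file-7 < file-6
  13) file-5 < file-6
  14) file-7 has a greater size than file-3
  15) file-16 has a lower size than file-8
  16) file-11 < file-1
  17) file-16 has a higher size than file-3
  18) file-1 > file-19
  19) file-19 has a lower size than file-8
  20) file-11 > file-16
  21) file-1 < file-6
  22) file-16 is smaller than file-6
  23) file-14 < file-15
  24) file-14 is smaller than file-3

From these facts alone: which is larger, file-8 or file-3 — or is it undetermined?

file-8

The relevant relations are file-3 < file-16; file-16 < file-11; file-11 < file-1; file-1 < file-8.
Chaining these gives file-3 < file-16 < file-11 < file-1 < file-8.
So file-8 is larger.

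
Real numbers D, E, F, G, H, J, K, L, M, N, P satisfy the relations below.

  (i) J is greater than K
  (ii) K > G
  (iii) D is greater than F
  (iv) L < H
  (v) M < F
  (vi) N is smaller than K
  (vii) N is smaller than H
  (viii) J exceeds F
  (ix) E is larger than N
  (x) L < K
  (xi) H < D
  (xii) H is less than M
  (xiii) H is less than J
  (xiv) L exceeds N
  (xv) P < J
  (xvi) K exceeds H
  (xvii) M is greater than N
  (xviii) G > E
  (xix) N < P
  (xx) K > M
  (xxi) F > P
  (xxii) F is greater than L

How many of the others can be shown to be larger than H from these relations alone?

The elements the relations force above H are M, F, K, J, D — no chain reaches any other.
That is 5.

5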